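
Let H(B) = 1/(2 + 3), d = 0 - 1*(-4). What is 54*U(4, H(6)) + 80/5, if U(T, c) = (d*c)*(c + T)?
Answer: 4936/25 ≈ 197.44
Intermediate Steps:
d = 4 (d = 0 + 4 = 4)
H(B) = ⅕ (H(B) = 1/5 = ⅕)
U(T, c) = 4*c*(T + c) (U(T, c) = (4*c)*(c + T) = (4*c)*(T + c) = 4*c*(T + c))
54*U(4, H(6)) + 80/5 = 54*(4*(⅕)*(4 + ⅕)) + 80/5 = 54*(4*(⅕)*(21/5)) + 80*(⅕) = 54*(84/25) + 16 = 4536/25 + 16 = 4936/25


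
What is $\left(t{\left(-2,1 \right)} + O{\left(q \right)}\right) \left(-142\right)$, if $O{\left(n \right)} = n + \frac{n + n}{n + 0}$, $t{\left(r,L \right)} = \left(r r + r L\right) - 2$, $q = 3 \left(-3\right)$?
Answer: $994$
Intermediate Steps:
$q = -9$
$t{\left(r,L \right)} = -2 + r^{2} + L r$ ($t{\left(r,L \right)} = \left(r^{2} + L r\right) - 2 = -2 + r^{2} + L r$)
$O{\left(n \right)} = 2 + n$ ($O{\left(n \right)} = n + \frac{2 n}{n} = n + 2 = 2 + n$)
$\left(t{\left(-2,1 \right)} + O{\left(q \right)}\right) \left(-142\right) = \left(\left(-2 + \left(-2\right)^{2} + 1 \left(-2\right)\right) + \left(2 - 9\right)\right) \left(-142\right) = \left(\left(-2 + 4 - 2\right) - 7\right) \left(-142\right) = \left(0 - 7\right) \left(-142\right) = \left(-7\right) \left(-142\right) = 994$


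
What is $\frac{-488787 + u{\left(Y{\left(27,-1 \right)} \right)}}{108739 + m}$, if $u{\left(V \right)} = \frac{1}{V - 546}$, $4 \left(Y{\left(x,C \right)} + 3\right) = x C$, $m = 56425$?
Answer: $- \frac{1086573505}{367159572} \approx -2.9594$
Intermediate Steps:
$Y{\left(x,C \right)} = -3 + \frac{C x}{4}$ ($Y{\left(x,C \right)} = -3 + \frac{x C}{4} = -3 + \frac{C x}{4}$)
$u{\left(V \right)} = \frac{1}{-546 + V}$
$\frac{-488787 + u{\left(Y{\left(27,-1 \right)} \right)}}{108739 + m} = \frac{-488787 + \frac{1}{-546 + \left(-3 + \frac{1}{4} \left(-1\right) 27\right)}}{108739 + 56425} = \frac{-488787 + \frac{1}{-546 - \frac{39}{4}}}{165164} = \left(-488787 + \frac{1}{-546 - \frac{39}{4}}\right) \frac{1}{165164} = \left(-488787 + \frac{1}{- \frac{2223}{4}}\right) \frac{1}{165164} = \left(-488787 - \frac{4}{2223}\right) \frac{1}{165164} = \left(- \frac{1086573505}{2223}\right) \frac{1}{165164} = - \frac{1086573505}{367159572}$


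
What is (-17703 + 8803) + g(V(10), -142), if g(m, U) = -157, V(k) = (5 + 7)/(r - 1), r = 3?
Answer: -9057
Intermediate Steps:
V(k) = 6 (V(k) = (5 + 7)/(3 - 1) = 12/2 = 12*(½) = 6)
(-17703 + 8803) + g(V(10), -142) = (-17703 + 8803) - 157 = -8900 - 157 = -9057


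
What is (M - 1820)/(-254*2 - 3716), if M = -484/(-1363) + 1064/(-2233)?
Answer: 1137045/2638768 ≈ 0.43090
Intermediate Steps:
M = -1820/14993 (M = -484*(-1/1363) + 1064*(-1/2233) = 484/1363 - 152/319 = -1820/14993 ≈ -0.12139)
(M - 1820)/(-254*2 - 3716) = (-1820/14993 - 1820)/(-254*2 - 3716) = -27289080/(14993*(-508 - 3716)) = -27289080/14993/(-4224) = -27289080/14993*(-1/4224) = 1137045/2638768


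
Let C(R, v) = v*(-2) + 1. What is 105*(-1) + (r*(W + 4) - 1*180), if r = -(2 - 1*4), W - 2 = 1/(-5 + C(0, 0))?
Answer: -547/2 ≈ -273.50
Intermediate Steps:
C(R, v) = 1 - 2*v (C(R, v) = -2*v + 1 = 1 - 2*v)
W = 7/4 (W = 2 + 1/(-5 + (1 - 2*0)) = 2 + 1/(-5 + (1 + 0)) = 2 + 1/(-5 + 1) = 2 + 1/(-4) = 2 - 1/4 = 7/4 ≈ 1.7500)
r = 2 (r = -(2 - 4) = -1*(-2) = 2)
105*(-1) + (r*(W + 4) - 1*180) = 105*(-1) + (2*(7/4 + 4) - 1*180) = -105 + (2*(23/4) - 180) = -105 + (23/2 - 180) = -105 - 337/2 = -547/2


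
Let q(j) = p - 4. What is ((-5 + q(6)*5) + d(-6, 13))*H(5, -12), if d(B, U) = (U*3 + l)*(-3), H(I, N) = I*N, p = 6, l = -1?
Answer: 6540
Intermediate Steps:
q(j) = 2 (q(j) = 6 - 4 = 2)
d(B, U) = 3 - 9*U (d(B, U) = (U*3 - 1)*(-3) = (3*U - 1)*(-3) = (-1 + 3*U)*(-3) = 3 - 9*U)
((-5 + q(6)*5) + d(-6, 13))*H(5, -12) = ((-5 + 2*5) + (3 - 9*13))*(5*(-12)) = ((-5 + 10) + (3 - 117))*(-60) = (5 - 114)*(-60) = -109*(-60) = 6540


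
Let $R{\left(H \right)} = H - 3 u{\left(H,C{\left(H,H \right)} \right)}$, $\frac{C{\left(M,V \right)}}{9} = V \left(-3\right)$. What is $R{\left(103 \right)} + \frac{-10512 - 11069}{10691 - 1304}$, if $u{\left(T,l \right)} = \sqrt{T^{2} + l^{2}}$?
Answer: $\frac{135040}{1341} - 309 \sqrt{730} \approx -8248.0$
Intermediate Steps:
$C{\left(M,V \right)} = - 27 V$ ($C{\left(M,V \right)} = 9 V \left(-3\right) = 9 \left(- 3 V\right) = - 27 V$)
$R{\left(H \right)} = H - 3 \sqrt{730} \sqrt{H^{2}}$ ($R{\left(H \right)} = H - 3 \sqrt{H^{2} + \left(- 27 H\right)^{2}} = H - 3 \sqrt{H^{2} + 729 H^{2}} = H - 3 \sqrt{730 H^{2}} = H - 3 \sqrt{730} \sqrt{H^{2}}$)
$R{\left(103 \right)} + \frac{-10512 - 11069}{10691 - 1304} = \left(103 - 3 \sqrt{730} \sqrt{103^{2}}\right) + \frac{-10512 - 11069}{10691 - 1304} = \left(103 - 3 \sqrt{730} \sqrt{10609}\right) - \frac{21581}{9387} = \left(103 - 3 \sqrt{730} \cdot 103\right) - \frac{3083}{1341} = \left(103 - 309 \sqrt{730}\right) - \frac{3083}{1341} = \frac{135040}{1341} - 309 \sqrt{730}$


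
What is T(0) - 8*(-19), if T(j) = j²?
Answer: 152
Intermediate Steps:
T(0) - 8*(-19) = 0² - 8*(-19) = 0 + 152 = 152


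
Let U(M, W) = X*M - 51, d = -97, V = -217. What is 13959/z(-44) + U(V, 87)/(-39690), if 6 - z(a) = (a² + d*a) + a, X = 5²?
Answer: -260166703/122126130 ≈ -2.1303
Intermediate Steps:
X = 25
z(a) = 6 - a² + 96*a (z(a) = 6 - ((a² - 97*a) + a) = 6 - (a² - 96*a) = 6 + (-a² + 96*a) = 6 - a² + 96*a)
U(M, W) = -51 + 25*M (U(M, W) = 25*M - 51 = -51 + 25*M)
13959/z(-44) + U(V, 87)/(-39690) = 13959/(6 - 1*(-44)² + 96*(-44)) + (-51 + 25*(-217))/(-39690) = 13959/(6 - 1*1936 - 4224) + (-51 - 5425)*(-1/39690) = 13959/(6 - 1936 - 4224) - 5476*(-1/39690) = 13959/(-6154) + 2738/19845 = 13959*(-1/6154) + 2738/19845 = -13959/6154 + 2738/19845 = -260166703/122126130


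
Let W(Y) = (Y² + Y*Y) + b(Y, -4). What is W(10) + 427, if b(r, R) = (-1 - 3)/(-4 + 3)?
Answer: 631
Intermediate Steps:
b(r, R) = 4 (b(r, R) = -4/(-1) = -4*(-1) = 4)
W(Y) = 4 + 2*Y² (W(Y) = (Y² + Y*Y) + 4 = (Y² + Y²) + 4 = 2*Y² + 4 = 4 + 2*Y²)
W(10) + 427 = (4 + 2*10²) + 427 = (4 + 2*100) + 427 = (4 + 200) + 427 = 204 + 427 = 631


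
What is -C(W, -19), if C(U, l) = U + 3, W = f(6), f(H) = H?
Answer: -9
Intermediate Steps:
W = 6
C(U, l) = 3 + U
-C(W, -19) = -(3 + 6) = -1*9 = -9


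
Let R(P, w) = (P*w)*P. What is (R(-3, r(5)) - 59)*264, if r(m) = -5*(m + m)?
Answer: -134376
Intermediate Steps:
r(m) = -10*m
R(P, w) = w*P²
(R(-3, r(5)) - 59)*264 = (-10*5*(-3)² - 59)*264 = (-50*9 - 59)*264 = (-450 - 59)*264 = -509*264 = -134376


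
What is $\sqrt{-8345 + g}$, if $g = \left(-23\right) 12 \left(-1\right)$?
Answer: $i \sqrt{8069} \approx 89.828 i$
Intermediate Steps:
$g = 276$ ($g = \left(-276\right) \left(-1\right) = 276$)
$\sqrt{-8345 + g} = \sqrt{-8345 + 276} = \sqrt{-8069} = i \sqrt{8069}$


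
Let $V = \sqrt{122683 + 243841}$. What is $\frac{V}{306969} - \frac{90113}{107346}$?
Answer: $- \frac{90113}{107346} + \frac{2 \sqrt{91631}}{306969} \approx -0.83749$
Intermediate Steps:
$V = 2 \sqrt{91631}$ ($V = \sqrt{366524} = 2 \sqrt{91631} \approx 605.41$)
$\frac{V}{306969} - \frac{90113}{107346} = \frac{2 \sqrt{91631}}{306969} - \frac{90113}{107346} = - \frac{90113}{107346} + \frac{2 \sqrt{91631}}{306969}$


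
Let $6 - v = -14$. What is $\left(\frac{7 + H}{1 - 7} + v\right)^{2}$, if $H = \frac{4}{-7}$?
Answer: $\frac{70225}{196} \approx 358.29$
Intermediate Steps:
$H = - \frac{4}{7}$ ($H = 4 \left(- \frac{1}{7}\right) = - \frac{4}{7} \approx -0.57143$)
$v = 20$ ($v = 6 - -14 = 6 + 14 = 20$)
$\left(\frac{7 + H}{1 - 7} + v\right)^{2} = \left(\frac{7 - \frac{4}{7}}{1 - 7} + 20\right)^{2} = \left(\frac{45}{7 \left(-6\right)} + 20\right)^{2} = \left(\frac{45}{7} \left(- \frac{1}{6}\right) + 20\right)^{2} = \left(- \frac{15}{14} + 20\right)^{2} = \left(\frac{265}{14}\right)^{2} = \frac{70225}{196}$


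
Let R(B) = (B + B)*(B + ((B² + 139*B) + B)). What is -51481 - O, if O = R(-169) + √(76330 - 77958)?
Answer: 1547935 - 2*I*√407 ≈ 1.5479e+6 - 40.349*I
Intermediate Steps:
R(B) = 2*B*(B² + 141*B) (R(B) = (2*B)*(B + (B² + 140*B)) = (2*B)*(B² + 141*B) = 2*B*(B² + 141*B))
O = -1599416 + 2*I*√407 (O = 2*(-169)²*(141 - 169) + √(76330 - 77958) = 2*28561*(-28) + √(-1628) = -1599416 + 2*I*√407 ≈ -1.5994e+6 + 40.349*I)
-51481 - O = -51481 - (-1599416 + 2*I*√407) = -51481 + (1599416 - 2*I*√407) = 1547935 - 2*I*√407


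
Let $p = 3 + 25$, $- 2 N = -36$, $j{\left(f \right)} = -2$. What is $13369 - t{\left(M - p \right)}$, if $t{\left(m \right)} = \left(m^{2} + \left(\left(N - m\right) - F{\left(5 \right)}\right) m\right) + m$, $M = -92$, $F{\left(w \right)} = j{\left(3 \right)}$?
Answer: $15889$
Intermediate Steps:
$F{\left(w \right)} = -2$
$N = 18$ ($N = \left(- \frac{1}{2}\right) \left(-36\right) = 18$)
$p = 28$
$t{\left(m \right)} = m + m^{2} + m \left(20 - m\right)$ ($t{\left(m \right)} = \left(m^{2} + \left(\left(18 - m\right) - -2\right) m\right) + m = \left(m^{2} + \left(\left(18 - m\right) + 2\right) m\right) + m = \left(m^{2} + \left(20 - m\right) m\right) + m = \left(m^{2} + m \left(20 - m\right)\right) + m = m + m^{2} + m \left(20 - m\right)$)
$13369 - t{\left(M - p \right)} = 13369 - 21 \left(-92 - 28\right) = 13369 - 21 \left(-120\right) = 13369 - -2520 = 13369 + 2520 = 15889$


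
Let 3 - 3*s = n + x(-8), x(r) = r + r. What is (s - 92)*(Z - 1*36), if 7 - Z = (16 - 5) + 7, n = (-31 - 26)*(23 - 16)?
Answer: -6674/3 ≈ -2224.7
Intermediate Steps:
x(r) = 2*r
n = -399 (n = -57*7 = -399)
Z = -11 (Z = 7 - ((16 - 5) + 7) = 7 - (11 + 7) = 7 - 1*18 = 7 - 18 = -11)
s = 418/3 (s = 1 - (-399 + 2*(-8))/3 = 1 - (-399 - 16)/3 = 1 - 1/3*(-415) = 1 + 415/3 = 418/3 ≈ 139.33)
(s - 92)*(Z - 1*36) = (418/3 - 92)*(-11 - 1*36) = 142*(-11 - 36)/3 = (142/3)*(-47) = -6674/3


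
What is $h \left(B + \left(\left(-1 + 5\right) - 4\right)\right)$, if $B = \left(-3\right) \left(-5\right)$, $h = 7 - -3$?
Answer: $150$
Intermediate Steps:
$h = 10$ ($h = 7 + 3 = 10$)
$B = 15$
$h \left(B + \left(\left(-1 + 5\right) - 4\right)\right) = 10 \left(15 + \left(\left(-1 + 5\right) - 4\right)\right) = 10 \left(15 + \left(4 - 4\right)\right) = 10 \left(15 + 0\right) = 10 \cdot 15 = 150$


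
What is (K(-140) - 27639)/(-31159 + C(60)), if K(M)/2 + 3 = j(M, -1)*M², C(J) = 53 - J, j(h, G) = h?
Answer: 5515645/31166 ≈ 176.98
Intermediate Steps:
K(M) = -6 + 2*M³ (K(M) = -6 + 2*(M*M²) = -6 + 2*M³)
(K(-140) - 27639)/(-31159 + C(60)) = ((-6 + 2*(-140)³) - 27639)/(-31159 + (53 - 1*60)) = ((-6 + 2*(-2744000)) - 27639)/(-31159 + (53 - 60)) = ((-6 - 5488000) - 27639)/(-31159 - 7) = (-5488006 - 27639)/(-31166) = -5515645*(-1/31166) = 5515645/31166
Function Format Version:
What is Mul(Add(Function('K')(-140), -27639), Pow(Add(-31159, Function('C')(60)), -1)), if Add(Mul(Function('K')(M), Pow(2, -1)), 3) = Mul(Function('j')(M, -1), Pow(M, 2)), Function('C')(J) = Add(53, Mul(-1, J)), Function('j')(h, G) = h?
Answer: Rational(5515645, 31166) ≈ 176.98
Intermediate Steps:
Function('K')(M) = Add(-6, Mul(2, Pow(M, 3))) (Function('K')(M) = Add(-6, Mul(2, Mul(M, Pow(M, 2)))) = Add(-6, Mul(2, Pow(M, 3))))
Mul(Add(Function('K')(-140), -27639), Pow(Add(-31159, Function('C')(60)), -1)) = Mul(Add(Add(-6, Mul(2, Pow(-140, 3))), -27639), Pow(Add(-31159, Add(53, Mul(-1, 60))), -1)) = Mul(Add(Add(-6, Mul(2, -2744000)), -27639), Pow(Add(-31159, Add(53, -60)), -1)) = Mul(Add(Add(-6, -5488000), -27639), Pow(Add(-31159, -7), -1)) = Mul(Add(-5488006, -27639), Pow(-31166, -1)) = Mul(-5515645, Rational(-1, 31166)) = Rational(5515645, 31166)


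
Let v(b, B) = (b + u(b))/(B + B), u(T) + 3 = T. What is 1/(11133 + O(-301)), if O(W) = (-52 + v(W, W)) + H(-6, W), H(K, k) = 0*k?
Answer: 602/6671367 ≈ 9.0236e-5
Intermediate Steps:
u(T) = -3 + T
v(b, B) = (-3 + 2*b)/(2*B) (v(b, B) = (b + (-3 + b))/(B + B) = (-3 + 2*b)/((2*B)) = (-3 + 2*b)*(1/(2*B)) = (-3 + 2*b)/(2*B))
H(K, k) = 0
O(W) = -52 + (-3/2 + W)/W (O(W) = (-52 + (-3/2 + W)/W) + 0 = -52 + (-3/2 + W)/W)
1/(11133 + O(-301)) = 1/(11133 + (-51 - 3/2/(-301))) = 1/(11133 + (-51 - 3/2*(-1/301))) = 1/(11133 + (-51 + 3/602)) = 1/(11133 - 30699/602) = 1/(6671367/602) = 602/6671367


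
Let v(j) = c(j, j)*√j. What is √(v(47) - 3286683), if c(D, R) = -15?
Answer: √(-3286683 - 15*√47) ≈ 1812.9*I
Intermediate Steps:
v(j) = -15*√j
√(v(47) - 3286683) = √(-15*√47 - 3286683) = √(-3286683 - 15*√47)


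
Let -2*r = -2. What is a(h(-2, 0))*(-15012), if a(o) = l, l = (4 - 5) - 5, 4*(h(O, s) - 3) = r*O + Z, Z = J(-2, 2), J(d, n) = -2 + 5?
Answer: 90072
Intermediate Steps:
r = 1 (r = -½*(-2) = 1)
J(d, n) = 3
Z = 3
h(O, s) = 15/4 + O/4 (h(O, s) = 3 + (1*O + 3)/4 = 3 + (O + 3)/4 = 3 + (3 + O)/4 = 3 + (¾ + O/4) = 15/4 + O/4)
l = -6 (l = -1 - 5 = -6)
a(o) = -6
a(h(-2, 0))*(-15012) = -6*(-15012) = 90072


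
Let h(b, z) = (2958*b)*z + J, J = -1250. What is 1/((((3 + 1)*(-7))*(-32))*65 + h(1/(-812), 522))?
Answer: 7/385619 ≈ 1.8153e-5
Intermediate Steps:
h(b, z) = -1250 + 2958*b*z (h(b, z) = (2958*b)*z - 1250 = 2958*b*z - 1250 = -1250 + 2958*b*z)
1/((((3 + 1)*(-7))*(-32))*65 + h(1/(-812), 522)) = 1/((((3 + 1)*(-7))*(-32))*65 + (-1250 + 2958*522/(-812))) = 1/(((4*(-7))*(-32))*65 + (-1250 + 2958*(-1/812)*522)) = 1/(-28*(-32)*65 + (-1250 - 13311/7)) = 1/(896*65 - 22061/7) = 1/(58240 - 22061/7) = 1/(385619/7) = 7/385619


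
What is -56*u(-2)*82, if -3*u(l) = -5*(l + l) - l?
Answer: 101024/3 ≈ 33675.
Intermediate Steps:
u(l) = 11*l/3 (u(l) = -(-5*(l + l) - l)/3 = -(-10*l - l)/3 = -(-11)*l/3 = 11*l/3)
-56*u(-2)*82 = -616*(-2)/3*82 = -56*(-22/3)*82 = (1232/3)*82 = 101024/3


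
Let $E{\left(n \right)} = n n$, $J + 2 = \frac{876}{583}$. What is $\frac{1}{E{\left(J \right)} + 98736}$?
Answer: $\frac{339889}{33559364404} \approx 1.0128 \cdot 10^{-5}$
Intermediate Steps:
$J = - \frac{290}{583}$ ($J = -2 + \frac{876}{583} = - \frac{290}{583} \approx -0.49743$)
$E{\left(n \right)} = n^{2}$
$\frac{1}{E{\left(J \right)} + 98736} = \frac{1}{\left(- \frac{290}{583}\right)^{2} + 98736} = \frac{1}{\frac{84100}{339889} + 98736} = \frac{1}{\frac{33559364404}{339889}} = \frac{339889}{33559364404}$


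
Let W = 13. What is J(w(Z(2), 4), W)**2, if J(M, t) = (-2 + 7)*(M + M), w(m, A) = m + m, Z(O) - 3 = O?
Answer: 10000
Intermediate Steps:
Z(O) = 3 + O
w(m, A) = 2*m
J(M, t) = 10*M (J(M, t) = 5*(2*M) = 10*M)
J(w(Z(2), 4), W)**2 = (10*(2*(3 + 2)))**2 = (10*(2*5))**2 = (10*10)**2 = 100**2 = 10000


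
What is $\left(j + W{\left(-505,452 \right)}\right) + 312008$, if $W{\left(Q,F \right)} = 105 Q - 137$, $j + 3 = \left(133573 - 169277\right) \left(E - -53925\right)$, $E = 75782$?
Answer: $-4630799885$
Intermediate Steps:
$j = -4631058731$ ($j = -3 + \left(133573 - 169277\right) \left(75782 - -53925\right) = -3 - 35704 \left(75782 + \left(-564 + 54489\right)\right) = -3 - 35704 \left(75782 + 53925\right) = -3 - 4631058728 = -4631058731$)
$W{\left(Q,F \right)} = -137 + 105 Q$
$\left(j + W{\left(-505,452 \right)}\right) + 312008 = \left(-4631058731 + \left(-137 + 105 \left(-505\right)\right)\right) + 312008 = \left(-4631058731 - 53162\right) + 312008 = -4631111893 + 312008 = -4630799885$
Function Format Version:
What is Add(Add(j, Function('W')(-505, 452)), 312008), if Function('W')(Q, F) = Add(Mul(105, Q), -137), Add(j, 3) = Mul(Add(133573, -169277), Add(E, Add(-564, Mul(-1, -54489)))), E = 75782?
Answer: -4630799885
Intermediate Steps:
j = -4631058731 (j = Add(-3, Mul(Add(133573, -169277), Add(75782, Add(-564, Mul(-1, -54489))))) = Add(-3, Mul(-35704, Add(75782, Add(-564, 54489)))) = Add(-3, Mul(-35704, Add(75782, 53925))) = Add(-3, Mul(-35704, 129707)) = Add(-3, -4631058728) = -4631058731)
Function('W')(Q, F) = Add(-137, Mul(105, Q))
Add(Add(j, Function('W')(-505, 452)), 312008) = Add(Add(-4631058731, Add(-137, Mul(105, -505))), 312008) = Add(Add(-4631058731, Add(-137, -53025)), 312008) = Add(Add(-4631058731, -53162), 312008) = Add(-4631111893, 312008) = -4630799885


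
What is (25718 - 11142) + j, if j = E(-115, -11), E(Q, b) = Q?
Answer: 14461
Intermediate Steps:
j = -115
(25718 - 11142) + j = (25718 - 11142) - 115 = 14576 - 115 = 14461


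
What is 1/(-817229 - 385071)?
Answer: -1/1202300 ≈ -8.3174e-7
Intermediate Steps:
1/(-817229 - 385071) = 1/(-1202300) = -1/1202300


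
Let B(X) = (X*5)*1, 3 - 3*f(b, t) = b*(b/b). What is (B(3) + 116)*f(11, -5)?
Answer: -1048/3 ≈ -349.33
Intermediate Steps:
f(b, t) = 1 - b/3 (f(b, t) = 1 - b*b/b/3 = 1 - b/3)
B(X) = 5*X (B(X) = (5*X)*1 = 5*X)
(B(3) + 116)*f(11, -5) = (5*3 + 116)*(1 - ⅓*11) = (15 + 116)*(1 - 11/3) = 131*(-8/3) = -1048/3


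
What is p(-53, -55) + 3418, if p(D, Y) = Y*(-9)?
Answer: 3913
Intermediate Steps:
p(D, Y) = -9*Y
p(-53, -55) + 3418 = -9*(-55) + 3418 = 495 + 3418 = 3913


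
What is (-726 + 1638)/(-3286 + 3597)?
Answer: 912/311 ≈ 2.9325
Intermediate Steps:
(-726 + 1638)/(-3286 + 3597) = 912/311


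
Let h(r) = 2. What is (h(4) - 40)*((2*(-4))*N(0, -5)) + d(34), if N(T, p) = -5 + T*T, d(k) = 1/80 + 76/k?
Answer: -2064143/1360 ≈ -1517.8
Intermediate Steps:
d(k) = 1/80 + 76/k (d(k) = 1*(1/80) + 76/k = 1/80 + 76/k)
N(T, p) = -5 + T²
(h(4) - 40)*((2*(-4))*N(0, -5)) + d(34) = (2 - 40)*((2*(-4))*(-5 + 0²)) + (1/80)*(6080 + 34)/34 = -(-304)*(-5 + 0) + (1/80)*(1/34)*6114 = -(-304)*(-5) + 3057/1360 = -38*40 + 3057/1360 = -1520 + 3057/1360 = -2064143/1360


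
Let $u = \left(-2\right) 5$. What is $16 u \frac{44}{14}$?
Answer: $- \frac{3520}{7} \approx -502.86$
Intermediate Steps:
$u = -10$
$16 u \frac{44}{14} = 16 \left(-10\right) \frac{44}{14} = - 160 \cdot 44 \cdot \frac{1}{14} = \left(-160\right) \frac{22}{7} = - \frac{3520}{7}$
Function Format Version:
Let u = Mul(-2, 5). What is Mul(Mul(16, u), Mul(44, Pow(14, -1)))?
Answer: Rational(-3520, 7) ≈ -502.86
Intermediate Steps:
u = -10
Mul(Mul(16, u), Mul(44, Pow(14, -1))) = Mul(Mul(16, -10), Mul(44, Pow(14, -1))) = Mul(-160, Mul(44, Rational(1, 14))) = Mul(-160, Rational(22, 7)) = Rational(-3520, 7)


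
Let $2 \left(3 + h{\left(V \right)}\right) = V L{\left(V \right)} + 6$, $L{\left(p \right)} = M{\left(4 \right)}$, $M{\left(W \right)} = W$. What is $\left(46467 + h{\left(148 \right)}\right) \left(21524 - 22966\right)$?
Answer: $-67432246$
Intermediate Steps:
$L{\left(p \right)} = 4$
$h{\left(V \right)} = 2 V$ ($h{\left(V \right)} = -3 + \frac{V 4 + 6}{2} = -3 + \frac{4 V + 6}{2} = -3 + \frac{6 + 4 V}{2} = -3 + \left(3 + 2 V\right) = 2 V$)
$\left(46467 + h{\left(148 \right)}\right) \left(21524 - 22966\right) = \left(46467 + 2 \cdot 148\right) \left(21524 - 22966\right) = \left(46467 + 296\right) \left(-1442\right) = 46763 \left(-1442\right) = -67432246$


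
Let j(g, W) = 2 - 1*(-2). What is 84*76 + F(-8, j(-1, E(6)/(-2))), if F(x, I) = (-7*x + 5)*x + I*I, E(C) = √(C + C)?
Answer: 5912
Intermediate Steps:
E(C) = √2*√C (E(C) = √(2*C) = √2*√C)
j(g, W) = 4 (j(g, W) = 2 + 2 = 4)
F(x, I) = I² + x*(5 - 7*x) (F(x, I) = (5 - 7*x)*x + I² = x*(5 - 7*x) + I² = I² + x*(5 - 7*x))
84*76 + F(-8, j(-1, E(6)/(-2))) = 84*76 + (4² - 7*(-8)² + 5*(-8)) = 6384 + (16 - 7*64 - 40) = 6384 + (16 - 448 - 40) = 6384 - 472 = 5912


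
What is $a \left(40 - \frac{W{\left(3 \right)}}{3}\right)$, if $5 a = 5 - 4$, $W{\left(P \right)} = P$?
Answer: $\frac{39}{5} \approx 7.8$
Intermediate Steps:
$a = \frac{1}{5}$ ($a = \frac{5 - 4}{5} = \frac{1}{5} \cdot 1 = \frac{1}{5} \approx 0.2$)
$a \left(40 - \frac{W{\left(3 \right)}}{3}\right) = \frac{40 - \frac{3}{3}}{5} = \frac{40 - 3 \cdot \frac{1}{3}}{5} = \frac{40 - 1}{5} = \frac{1}{5} \cdot 39 = \frac{39}{5}$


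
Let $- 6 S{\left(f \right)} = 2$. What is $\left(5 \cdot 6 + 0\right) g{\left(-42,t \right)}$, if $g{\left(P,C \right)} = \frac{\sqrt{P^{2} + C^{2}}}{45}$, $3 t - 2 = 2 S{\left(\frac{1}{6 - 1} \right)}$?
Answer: $\frac{20 \sqrt{1429}}{27} \approx 28.002$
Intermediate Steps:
$S{\left(f \right)} = - \frac{1}{3}$ ($S{\left(f \right)} = \left(- \frac{1}{6}\right) 2 = - \frac{1}{3}$)
$t = \frac{4}{9}$ ($t = \frac{2}{3} + \frac{2 \left(- \frac{1}{3}\right)}{3} = \frac{2}{3} + \frac{1}{3} \left(- \frac{2}{3}\right) = \frac{2}{3} - \frac{2}{9} = \frac{4}{9} \approx 0.44444$)
$g{\left(P,C \right)} = \frac{\sqrt{C^{2} + P^{2}}}{45}$ ($g{\left(P,C \right)} = \sqrt{C^{2} + P^{2}} \cdot \frac{1}{45} = \frac{\sqrt{C^{2} + P^{2}}}{45}$)
$\left(5 \cdot 6 + 0\right) g{\left(-42,t \right)} = \left(5 \cdot 6 + 0\right) \frac{\sqrt{\left(\frac{4}{9}\right)^{2} + \left(-42\right)^{2}}}{45} = \left(30 + 0\right) \frac{\sqrt{\frac{16}{81} + 1764}}{45} = 30 \frac{\sqrt{\frac{142900}{81}}}{45} = 30 \frac{\frac{10}{9} \sqrt{1429}}{45} = 30 \frac{2 \sqrt{1429}}{81} = \frac{20 \sqrt{1429}}{27}$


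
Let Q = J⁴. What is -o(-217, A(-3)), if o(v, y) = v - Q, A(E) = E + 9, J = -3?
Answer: 298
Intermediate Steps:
Q = 81 (Q = (-3)⁴ = 81)
A(E) = 9 + E
o(v, y) = -81 + v (o(v, y) = v - 1*81 = v - 81 = -81 + v)
-o(-217, A(-3)) = -(-81 - 217) = -1*(-298) = 298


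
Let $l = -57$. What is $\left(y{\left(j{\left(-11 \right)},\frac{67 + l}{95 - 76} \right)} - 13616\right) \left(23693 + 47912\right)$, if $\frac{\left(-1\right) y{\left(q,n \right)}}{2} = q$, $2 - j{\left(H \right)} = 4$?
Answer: $-974687260$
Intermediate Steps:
$j{\left(H \right)} = -2$ ($j{\left(H \right)} = 2 - 4 = -2$)
$y{\left(q,n \right)} = - 2 q$
$\left(y{\left(j{\left(-11 \right)},\frac{67 + l}{95 - 76} \right)} - 13616\right) \left(23693 + 47912\right) = \left(\left(-2\right) \left(-2\right) - 13616\right) \left(23693 + 47912\right) = \left(4 - 13616\right) 71605 = \left(-13612\right) 71605 = -974687260$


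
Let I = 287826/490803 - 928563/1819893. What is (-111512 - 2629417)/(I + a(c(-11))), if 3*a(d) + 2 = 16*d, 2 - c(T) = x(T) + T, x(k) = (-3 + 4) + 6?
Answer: -816074099295169797/9351761532557 ≈ -87264.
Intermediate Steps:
x(k) = 7 (x(k) = 1 + 6 = 7)
c(T) = -5 - T (c(T) = 2 - (7 + T) = 2 + (-7 - T) = -5 - T)
a(d) = -⅔ + 16*d/3 (a(d) = -⅔ + (16*d)/3 = -⅔ + 16*d/3)
I = 7563446281/99245438231 (I = 287826*(1/490803) - 928563*1/1819893 = 95942/163601 - 309521/606631 = 7563446281/99245438231 ≈ 0.076210)
(-111512 - 2629417)/(I + a(c(-11))) = (-111512 - 2629417)/(7563446281/99245438231 + (-⅔ + 16*(-5 - 1*(-11))/3)) = -2740929/(7563446281/99245438231 + (-⅔ + 16*(-5 + 11)/3)) = -2740929/(7563446281/99245438231 + (-⅔ + (16/3)*6)) = -2740929/(7563446281/99245438231 + (-⅔ + 32)) = -2740929/(7563446281/99245438231 + 94/3) = -2740929/9351761532557/297736314693 = -2740929*297736314693/9351761532557 = -816074099295169797/9351761532557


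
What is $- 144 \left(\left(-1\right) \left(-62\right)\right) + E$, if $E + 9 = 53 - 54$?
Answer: $-8938$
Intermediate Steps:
$E = -10$ ($E = -9 + \left(53 - 54\right) = -9 - 1 = -10$)
$- 144 \left(\left(-1\right) \left(-62\right)\right) + E = - 144 \left(\left(-1\right) \left(-62\right)\right) - 10 = \left(-144\right) 62 - 10 = -8928 - 10 = -8938$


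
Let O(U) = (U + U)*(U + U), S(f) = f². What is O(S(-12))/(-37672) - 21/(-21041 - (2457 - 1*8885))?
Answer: -50469565/22937539 ≈ -2.2003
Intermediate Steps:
O(U) = 4*U² (O(U) = (2*U)*(2*U) = 4*U²)
O(S(-12))/(-37672) - 21/(-21041 - (2457 - 1*8885)) = (4*((-12)²)²)/(-37672) - 21/(-21041 - (2457 - 1*8885)) = (4*144²)*(-1/37672) - 21/(-21041 - (2457 - 8885)) = (4*20736)*(-1/37672) - 21/(-21041 - 1*(-6428)) = 82944*(-1/37672) - 21/(-21041 + 6428) = -10368/4709 - 21/(-14613) = -10368/4709 - 21*(-1/14613) = -10368/4709 + 7/4871 = -50469565/22937539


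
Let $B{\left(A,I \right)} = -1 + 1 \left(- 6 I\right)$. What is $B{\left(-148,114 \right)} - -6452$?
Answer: $5767$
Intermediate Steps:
$B{\left(A,I \right)} = -1 - 6 I$
$B{\left(-148,114 \right)} - -6452 = \left(-1 - 684\right) - -6452 = \left(-1 - 684\right) + 6452 = -685 + 6452 = 5767$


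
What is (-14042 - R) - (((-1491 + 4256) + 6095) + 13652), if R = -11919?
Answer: -24635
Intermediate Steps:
(-14042 - R) - (((-1491 + 4256) + 6095) + 13652) = (-14042 - 1*(-11919)) - (((-1491 + 4256) + 6095) + 13652) = (-14042 + 11919) - ((2765 + 6095) + 13652) = -2123 - (8860 + 13652) = -2123 - 1*22512 = -2123 - 22512 = -24635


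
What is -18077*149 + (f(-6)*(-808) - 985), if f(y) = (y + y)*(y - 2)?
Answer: -2772026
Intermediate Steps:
f(y) = 2*y*(-2 + y) (f(y) = (2*y)*(-2 + y) = 2*y*(-2 + y))
-18077*149 + (f(-6)*(-808) - 985) = -18077*149 + ((2*(-6)*(-2 - 6))*(-808) - 985) = -2693473 + ((2*(-6)*(-8))*(-808) - 985) = -2693473 + (96*(-808) - 985) = -2693473 + (-77568 - 985) = -2693473 - 78553 = -2772026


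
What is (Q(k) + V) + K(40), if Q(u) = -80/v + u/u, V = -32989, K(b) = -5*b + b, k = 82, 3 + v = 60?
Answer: -1889516/57 ≈ -33149.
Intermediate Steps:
v = 57 (v = -3 + 60 = 57)
K(b) = -4*b
Q(u) = -23/57 (Q(u) = -80/57 + u/u = -80*1/57 + 1 = -80/57 + 1 = -23/57)
(Q(k) + V) + K(40) = (-23/57 - 32989) - 4*40 = -1880396/57 - 160 = -1889516/57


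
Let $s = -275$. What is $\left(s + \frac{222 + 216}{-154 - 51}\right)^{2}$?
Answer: $\frac{3227716969}{42025} \approx 76805.0$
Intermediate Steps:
$\left(s + \frac{222 + 216}{-154 - 51}\right)^{2} = \left(-275 + \frac{222 + 216}{-154 - 51}\right)^{2} = \left(-275 + \frac{438}{-205}\right)^{2} = \left(-275 + 438 \left(- \frac{1}{205}\right)\right)^{2} = \left(-275 - \frac{438}{205}\right)^{2} = \left(- \frac{56813}{205}\right)^{2} = \frac{3227716969}{42025}$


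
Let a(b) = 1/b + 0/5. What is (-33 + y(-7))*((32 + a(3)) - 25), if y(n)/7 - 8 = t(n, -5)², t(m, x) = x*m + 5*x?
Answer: 5302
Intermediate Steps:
t(m, x) = 5*x + m*x (t(m, x) = m*x + 5*x = 5*x + m*x)
a(b) = 1/b (a(b) = 1/b + 0*(⅕) = 1/b + 0 = 1/b)
y(n) = 56 + 7*(-25 - 5*n)² (y(n) = 56 + 7*(-5*(5 + n))² = 56 + 7*(-25 - 5*n)²)
(-33 + y(-7))*((32 + a(3)) - 25) = (-33 + (4431 + 175*(-7)² + 1750*(-7)))*((32 + 1/3) - 25) = (-33 + (4431 + 175*49 - 12250))*((32 + ⅓) - 25) = (-33 + (4431 + 8575 - 12250))*(97/3 - 25) = (-33 + 756)*(22/3) = 723*(22/3) = 5302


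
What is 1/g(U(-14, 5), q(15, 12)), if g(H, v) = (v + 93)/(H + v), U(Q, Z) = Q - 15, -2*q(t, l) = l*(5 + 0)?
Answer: -59/63 ≈ -0.93651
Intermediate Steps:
q(t, l) = -5*l/2 (q(t, l) = -l*(5 + 0)/2 = -l*5/2 = -5*l/2)
U(Q, Z) = -15 + Q
g(H, v) = (93 + v)/(H + v)
1/g(U(-14, 5), q(15, 12)) = 1/((93 - 5/2*12)/((-15 - 14) - 5/2*12)) = 1/((93 - 30)/(-29 - 30)) = 1/(63/(-59)) = 1/(-1/59*63) = 1/(-63/59) = -59/63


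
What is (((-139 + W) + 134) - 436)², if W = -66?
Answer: 257049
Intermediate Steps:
(((-139 + W) + 134) - 436)² = (((-139 - 66) + 134) - 436)² = ((-205 + 134) - 436)² = (-71 - 436)² = (-507)² = 257049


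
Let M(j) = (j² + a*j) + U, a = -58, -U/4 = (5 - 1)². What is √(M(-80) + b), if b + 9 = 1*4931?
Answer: √15898 ≈ 126.09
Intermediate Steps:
U = -64 (U = -4*(5 - 1)² = -4*4² = -4*16 = -64)
M(j) = -64 + j² - 58*j (M(j) = (j² - 58*j) - 64 = -64 + j² - 58*j)
b = 4922 (b = -9 + 1*4931 = -9 + 4931 = 4922)
√(M(-80) + b) = √((-64 + (-80)² - 58*(-80)) + 4922) = √((-64 + 6400 + 4640) + 4922) = √(10976 + 4922) = √15898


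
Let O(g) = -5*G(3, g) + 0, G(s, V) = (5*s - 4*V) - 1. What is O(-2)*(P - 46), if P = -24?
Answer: 7700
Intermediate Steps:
G(s, V) = -1 - 4*V + 5*s (G(s, V) = (-4*V + 5*s) - 1 = -1 - 4*V + 5*s)
O(g) = -70 + 20*g (O(g) = -5*(-1 - 4*g + 5*3) + 0 = -5*(-1 - 4*g + 15) + 0 = -5*(14 - 4*g) + 0 = (-70 + 20*g) + 0 = -70 + 20*g)
O(-2)*(P - 46) = (-70 + 20*(-2))*(-24 - 46) = (-70 - 40)*(-70) = -110*(-70) = 7700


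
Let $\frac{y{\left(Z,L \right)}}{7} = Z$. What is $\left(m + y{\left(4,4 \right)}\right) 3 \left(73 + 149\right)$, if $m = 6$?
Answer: $22644$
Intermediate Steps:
$y{\left(Z,L \right)} = 7 Z$
$\left(m + y{\left(4,4 \right)}\right) 3 \left(73 + 149\right) = \left(6 + 7 \cdot 4\right) 3 \left(73 + 149\right) = \left(6 + 28\right) 3 \cdot 222 = 34 \cdot 3 \cdot 222 = 102 \cdot 222 = 22644$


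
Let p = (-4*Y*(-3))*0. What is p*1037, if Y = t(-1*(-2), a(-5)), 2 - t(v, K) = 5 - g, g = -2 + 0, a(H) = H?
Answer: 0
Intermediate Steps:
g = -2
t(v, K) = -5 (t(v, K) = 2 - (5 - 1*(-2)) = 2 - (5 + 2) = 2 - 1*7 = 2 - 7 = -5)
Y = -5
p = 0 (p = (-4*(-5)*(-3))*0 = (20*(-3))*0 = -60*0 = 0)
p*1037 = 0*1037 = 0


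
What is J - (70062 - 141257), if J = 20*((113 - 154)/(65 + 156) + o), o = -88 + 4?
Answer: 15361995/221 ≈ 69511.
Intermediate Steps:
o = -84
J = -372100/221 (J = 20*((113 - 154)/(65 + 156) - 84) = 20*(-41/221 - 84) = 20*(-18605/221) = -372100/221 ≈ -1683.7)
J - (70062 - 141257) = -372100/221 - (70062 - 141257) = -372100/221 - 1*(-71195) = -372100/221 + 71195 = 15361995/221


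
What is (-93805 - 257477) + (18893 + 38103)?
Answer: -294286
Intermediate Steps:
(-93805 - 257477) + (18893 + 38103) = -351282 + 56996 = -294286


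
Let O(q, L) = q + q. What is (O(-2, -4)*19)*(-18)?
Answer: 1368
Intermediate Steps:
O(q, L) = 2*q
(O(-2, -4)*19)*(-18) = ((2*(-2))*19)*(-18) = -4*19*(-18) = -76*(-18) = 1368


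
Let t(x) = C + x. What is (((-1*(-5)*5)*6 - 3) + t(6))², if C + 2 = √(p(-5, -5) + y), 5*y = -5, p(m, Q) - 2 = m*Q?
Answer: (151 + √26)² ≈ 24367.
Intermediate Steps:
p(m, Q) = 2 + Q*m (p(m, Q) = 2 + m*Q = 2 + Q*m)
y = -1 (y = (⅕)*(-5) = -1)
C = -2 + √26 (C = -2 + √((2 - 5*(-5)) - 1) = -2 + √((2 + 25) - 1) = -2 + √(27 - 1) = -2 + √26 ≈ 3.0990)
t(x) = -2 + x + √26 (t(x) = (-2 + √26) + x = -2 + x + √26)
(((-1*(-5)*5)*6 - 3) + t(6))² = (((-1*(-5)*5)*6 - 3) + (-2 + 6 + √26))² = (((5*5)*6 - 3) + (4 + √26))² = ((25*6 - 3) + (4 + √26))² = ((150 - 3) + (4 + √26))² = (147 + (4 + √26))² = (151 + √26)²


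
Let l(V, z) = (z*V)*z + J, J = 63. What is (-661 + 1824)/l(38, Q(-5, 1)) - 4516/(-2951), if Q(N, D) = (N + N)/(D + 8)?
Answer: 318199001/26272753 ≈ 12.111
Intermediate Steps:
Q(N, D) = 2*N/(8 + D) (Q(N, D) = (2*N)/(8 + D) = 2*N/(8 + D))
l(V, z) = 63 + V*z² (l(V, z) = (z*V)*z + 63 = (V*z)*z + 63 = V*z² + 63 = 63 + V*z²)
(-661 + 1824)/l(38, Q(-5, 1)) - 4516/(-2951) = (-661 + 1824)/(63 + 38*(2*(-5)/(8 + 1))²) - 4516/(-2951) = 1163/(63 + 38*(2*(-5)/9)²) - 4516*(-1/2951) = 1163/(63 + 38*(2*(-5)*(⅑))²) + 4516/2951 = 1163/(63 + 38*(-10/9)²) + 4516/2951 = 1163/(63 + 38*(100/81)) + 4516/2951 = 1163/(63 + 3800/81) + 4516/2951 = 1163/(8903/81) + 4516/2951 = 1163*(81/8903) + 4516/2951 = 94203/8903 + 4516/2951 = 318199001/26272753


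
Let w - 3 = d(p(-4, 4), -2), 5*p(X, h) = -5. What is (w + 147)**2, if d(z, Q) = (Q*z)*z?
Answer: 21904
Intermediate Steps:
p(X, h) = -1 (p(X, h) = (1/5)*(-5) = -1)
d(z, Q) = Q*z**2
w = 1 (w = 3 - 2*(-1)**2 = 3 - 2*1 = 3 - 2 = 1)
(w + 147)**2 = (1 + 147)**2 = 148**2 = 21904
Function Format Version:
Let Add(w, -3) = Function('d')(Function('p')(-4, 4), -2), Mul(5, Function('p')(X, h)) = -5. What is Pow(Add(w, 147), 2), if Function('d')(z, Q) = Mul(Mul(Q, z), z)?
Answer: 21904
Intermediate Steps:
Function('p')(X, h) = -1 (Function('p')(X, h) = Mul(Rational(1, 5), -5) = -1)
Function('d')(z, Q) = Mul(Q, Pow(z, 2))
w = 1 (w = Add(3, Mul(-2, Pow(-1, 2))) = Add(3, Mul(-2, 1)) = Add(3, -2) = 1)
Pow(Add(w, 147), 2) = Pow(Add(1, 147), 2) = Pow(148, 2) = 21904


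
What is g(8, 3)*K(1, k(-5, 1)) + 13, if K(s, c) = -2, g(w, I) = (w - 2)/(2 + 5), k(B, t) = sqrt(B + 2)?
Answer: 79/7 ≈ 11.286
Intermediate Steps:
k(B, t) = sqrt(2 + B)
g(w, I) = -2/7 + w/7 (g(w, I) = (-2 + w)/7 = (-2 + w)*(1/7) = -2/7 + w/7)
g(8, 3)*K(1, k(-5, 1)) + 13 = (-2/7 + (1/7)*8)*(-2) + 13 = (-2/7 + 8/7)*(-2) + 13 = (6/7)*(-2) + 13 = -12/7 + 13 = 79/7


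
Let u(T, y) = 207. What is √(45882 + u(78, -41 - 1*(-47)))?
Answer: 9*√569 ≈ 214.68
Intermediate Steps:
√(45882 + u(78, -41 - 1*(-47))) = √(45882 + 207) = √46089 = 9*√569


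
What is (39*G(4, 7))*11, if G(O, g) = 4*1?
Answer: 1716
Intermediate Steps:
G(O, g) = 4
(39*G(4, 7))*11 = (39*4)*11 = 156*11 = 1716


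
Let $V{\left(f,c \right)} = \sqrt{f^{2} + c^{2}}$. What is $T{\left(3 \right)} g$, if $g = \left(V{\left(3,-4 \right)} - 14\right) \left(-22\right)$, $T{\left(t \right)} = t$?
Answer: $594$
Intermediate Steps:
$V{\left(f,c \right)} = \sqrt{c^{2} + f^{2}}$
$g = 198$ ($g = \left(\sqrt{\left(-4\right)^{2} + 3^{2}} - 14\right) \left(-22\right) = \left(\sqrt{16 + 9} - 14\right) \left(-22\right) = \left(\sqrt{25} - 14\right) \left(-22\right) = \left(5 - 14\right) \left(-22\right) = \left(-9\right) \left(-22\right) = 198$)
$T{\left(3 \right)} g = 3 \cdot 198 = 594$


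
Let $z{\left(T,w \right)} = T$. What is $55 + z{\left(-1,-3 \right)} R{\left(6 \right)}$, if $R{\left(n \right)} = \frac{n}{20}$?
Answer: $\frac{547}{10} \approx 54.7$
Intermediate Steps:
$R{\left(n \right)} = \frac{n}{20}$ ($R{\left(n \right)} = n \frac{1}{20} = \frac{n}{20}$)
$55 + z{\left(-1,-3 \right)} R{\left(6 \right)} = 55 - \frac{1}{20} \cdot 6 = 55 - \frac{3}{10} = \frac{547}{10}$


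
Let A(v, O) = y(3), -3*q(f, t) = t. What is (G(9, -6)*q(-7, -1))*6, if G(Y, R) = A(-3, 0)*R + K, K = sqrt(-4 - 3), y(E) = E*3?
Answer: -108 + 2*I*sqrt(7) ≈ -108.0 + 5.2915*I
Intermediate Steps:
y(E) = 3*E
q(f, t) = -t/3
A(v, O) = 9 (A(v, O) = 3*3 = 9)
K = I*sqrt(7) (K = sqrt(-7) = I*sqrt(7) ≈ 2.6458*I)
G(Y, R) = 9*R + I*sqrt(7)
(G(9, -6)*q(-7, -1))*6 = ((9*(-6) + I*sqrt(7))*(-1/3*(-1)))*6 = ((-54 + I*sqrt(7))*(1/3))*6 = (-18 + I*sqrt(7)/3)*6 = -108 + 2*I*sqrt(7)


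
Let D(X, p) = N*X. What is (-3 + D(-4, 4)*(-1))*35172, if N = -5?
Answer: -808956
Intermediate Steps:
D(X, p) = -5*X
(-3 + D(-4, 4)*(-1))*35172 = (-3 - 5*(-4)*(-1))*35172 = (-3 + 20*(-1))*35172 = (-3 - 20)*35172 = -23*35172 = -808956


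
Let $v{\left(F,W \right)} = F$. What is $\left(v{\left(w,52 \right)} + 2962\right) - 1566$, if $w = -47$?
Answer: $1349$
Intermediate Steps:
$\left(v{\left(w,52 \right)} + 2962\right) - 1566 = \left(-47 + 2962\right) - 1566 = 2915 - 1566 = 1349$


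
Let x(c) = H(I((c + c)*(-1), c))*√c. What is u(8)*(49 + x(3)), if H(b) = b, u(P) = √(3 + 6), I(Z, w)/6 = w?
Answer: 147 + 54*√3 ≈ 240.53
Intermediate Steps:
I(Z, w) = 6*w
u(P) = 3 (u(P) = √9 = 3)
x(c) = 6*c^(3/2) (x(c) = (6*c)*√c = 6*c^(3/2))
u(8)*(49 + x(3)) = 3*(49 + 6*3^(3/2)) = 3*(49 + 6*(3*√3)) = 3*(49 + 18*√3) = 147 + 54*√3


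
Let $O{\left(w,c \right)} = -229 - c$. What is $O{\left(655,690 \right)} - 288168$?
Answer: $-289087$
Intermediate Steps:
$O{\left(655,690 \right)} - 288168 = \left(-229 - 690\right) - 288168 = -919 - 288168 = -289087$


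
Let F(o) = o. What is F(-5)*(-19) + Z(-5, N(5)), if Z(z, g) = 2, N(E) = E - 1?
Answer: 97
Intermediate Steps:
N(E) = -1 + E
F(-5)*(-19) + Z(-5, N(5)) = -5*(-19) + 2 = 95 + 2 = 97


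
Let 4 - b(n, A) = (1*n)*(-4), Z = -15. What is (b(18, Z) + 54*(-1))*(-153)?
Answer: -3366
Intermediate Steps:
b(n, A) = 4 + 4*n (b(n, A) = 4 - 1*n*(-4) = 4 - n*(-4) = 4 - (-4)*n = 4 + 4*n)
(b(18, Z) + 54*(-1))*(-153) = ((4 + 4*18) + 54*(-1))*(-153) = ((4 + 72) - 54)*(-153) = (76 - 54)*(-153) = 22*(-153) = -3366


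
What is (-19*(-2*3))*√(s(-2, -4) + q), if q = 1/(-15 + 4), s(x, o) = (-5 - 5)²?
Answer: 114*√12089/11 ≈ 1139.5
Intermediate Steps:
s(x, o) = 100 (s(x, o) = (-10)² = 100)
q = -1/11 (q = 1/(-11) = -1/11 ≈ -0.090909)
(-19*(-2*3))*√(s(-2, -4) + q) = (-19*(-2*3))*√(100 - 1/11) = (-(-114))*√(1099/11) = (-19*(-6))*(√12089/11) = 114*(√12089/11) = 114*√12089/11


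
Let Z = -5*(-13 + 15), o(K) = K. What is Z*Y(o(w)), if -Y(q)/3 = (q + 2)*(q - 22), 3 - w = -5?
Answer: -4200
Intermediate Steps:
w = 8 (w = 3 - 1*(-5) = 3 + 5 = 8)
Y(q) = -3*(-22 + q)*(2 + q) (Y(q) = -3*(q + 2)*(q - 22) = -3*(2 + q)*(-22 + q) = -3*(-22 + q)*(2 + q))
Z = -10 (Z = -5*2 = -10)
Z*Y(o(w)) = -10*(132 - 3*8² + 60*8) = -10*(132 - 3*64 + 480) = -10*(132 - 192 + 480) = -10*420 = -4200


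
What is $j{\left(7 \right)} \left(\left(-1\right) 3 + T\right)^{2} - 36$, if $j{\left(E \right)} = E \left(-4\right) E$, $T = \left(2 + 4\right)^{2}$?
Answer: $-213480$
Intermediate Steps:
$T = 36$ ($T = 6^{2} = 36$)
$j{\left(E \right)} = - 4 E^{2}$ ($j{\left(E \right)} = - 4 E E = - 4 E^{2}$)
$j{\left(7 \right)} \left(\left(-1\right) 3 + T\right)^{2} - 36 = - 4 \cdot 7^{2} \left(\left(-1\right) 3 + 36\right)^{2} - 36 = \left(-4\right) 49 \left(-3 + 36\right)^{2} - 36 = - 196 \cdot 33^{2} - 36 = \left(-196\right) 1089 - 36 = -213444 - 36 = -213480$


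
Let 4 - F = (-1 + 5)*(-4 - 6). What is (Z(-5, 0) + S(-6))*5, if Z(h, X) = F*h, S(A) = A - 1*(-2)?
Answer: -1120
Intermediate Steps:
S(A) = 2 + A (S(A) = A + 2 = 2 + A)
F = 44 (F = 4 - (-1 + 5)*(-4 - 6) = 4 - 4*(-10) = 4 - 1*(-40) = 4 + 40 = 44)
Z(h, X) = 44*h
(Z(-5, 0) + S(-6))*5 = (44*(-5) + (2 - 6))*5 = (-220 - 4)*5 = -224*5 = -1120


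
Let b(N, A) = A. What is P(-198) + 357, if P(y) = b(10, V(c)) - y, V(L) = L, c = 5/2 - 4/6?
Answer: 3341/6 ≈ 556.83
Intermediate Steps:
c = 11/6 (c = 5*(½) - 4*⅙ = 5/2 - ⅔ = 11/6 ≈ 1.8333)
P(y) = 11/6 - y
P(-198) + 357 = (11/6 - 1*(-198)) + 357 = (11/6 + 198) + 357 = 1199/6 + 357 = 3341/6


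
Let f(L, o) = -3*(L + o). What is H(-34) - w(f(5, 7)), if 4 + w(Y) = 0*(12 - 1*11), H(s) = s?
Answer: -30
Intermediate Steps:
f(L, o) = -3*L - 3*o
w(Y) = -4 (w(Y) = -4 + 0*(12 - 1*11) = -4 + 0*(12 - 11) = -4 + 0*1 = -4 + 0 = -4)
H(-34) - w(f(5, 7)) = -34 - 1*(-4) = -34 + 4 = -30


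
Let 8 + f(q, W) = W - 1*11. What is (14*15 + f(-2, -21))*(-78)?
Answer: -13260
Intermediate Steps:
f(q, W) = -19 + W (f(q, W) = -8 + (W - 1*11) = -8 + (W - 11) = -8 + (-11 + W) = -19 + W)
(14*15 + f(-2, -21))*(-78) = (14*15 + (-19 - 21))*(-78) = (210 - 40)*(-78) = 170*(-78) = -13260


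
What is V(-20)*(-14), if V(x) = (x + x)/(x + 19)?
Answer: -560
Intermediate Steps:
V(x) = 2*x/(19 + x) (V(x) = (2*x)/(19 + x) = 2*x/(19 + x))
V(-20)*(-14) = (2*(-20)/(19 - 20))*(-14) = (2*(-20)/(-1))*(-14) = (2*(-20)*(-1))*(-14) = 40*(-14) = -560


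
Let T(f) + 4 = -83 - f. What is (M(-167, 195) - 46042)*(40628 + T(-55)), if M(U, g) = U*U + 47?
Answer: -735031176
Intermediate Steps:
T(f) = -87 - f (T(f) = -4 + (-83 - f) = -87 - f)
M(U, g) = 47 + U**2 (M(U, g) = U**2 + 47 = 47 + U**2)
(M(-167, 195) - 46042)*(40628 + T(-55)) = ((47 + (-167)**2) - 46042)*(40628 + (-87 - 1*(-55))) = ((47 + 27889) - 46042)*(40628 + (-87 + 55)) = (27936 - 46042)*(40628 - 32) = -18106*40596 = -735031176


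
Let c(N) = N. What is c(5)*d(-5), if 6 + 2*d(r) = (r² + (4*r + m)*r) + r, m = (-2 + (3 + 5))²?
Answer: -165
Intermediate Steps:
m = 36 (m = (-2 + 8)² = 6² = 36)
d(r) = -3 + r/2 + r²/2 + r*(36 + 4*r)/2 (d(r) = -3 + ((r² + (4*r + 36)*r) + r)/2 = -3 + ((r² + (36 + 4*r)*r) + r)/2 = -3 + ((r² + r*(36 + 4*r)) + r)/2 = -3 + (r + r² + r*(36 + 4*r))/2 = -3 + (r/2 + r²/2 + r*(36 + 4*r)/2) = -3 + r/2 + r²/2 + r*(36 + 4*r)/2)
c(5)*d(-5) = 5*(-3 + (5/2)*(-5)² + (37/2)*(-5)) = 5*(-3 + (5/2)*25 - 185/2) = 5*(-3 + 125/2 - 185/2) = 5*(-33) = -165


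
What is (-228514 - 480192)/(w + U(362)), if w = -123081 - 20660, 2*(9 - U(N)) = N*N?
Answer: 354353/104627 ≈ 3.3868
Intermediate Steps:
U(N) = 9 - N**2/2 (U(N) = 9 - N*N/2 = 9 - N**2/2)
w = -143741
(-228514 - 480192)/(w + U(362)) = (-228514 - 480192)/(-143741 + (9 - 1/2*362**2)) = -708706/(-143741 + (9 - 1/2*131044)) = -708706/(-143741 + (9 - 65522)) = -708706/(-143741 - 65513) = -708706/(-209254) = -708706*(-1/209254) = 354353/104627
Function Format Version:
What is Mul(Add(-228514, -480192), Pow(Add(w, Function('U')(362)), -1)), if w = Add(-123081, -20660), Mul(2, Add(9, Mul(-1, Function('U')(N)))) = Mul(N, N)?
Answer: Rational(354353, 104627) ≈ 3.3868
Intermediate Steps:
Function('U')(N) = Add(9, Mul(Rational(-1, 2), Pow(N, 2))) (Function('U')(N) = Add(9, Mul(Rational(-1, 2), Mul(N, N))) = Add(9, Mul(Rational(-1, 2), Pow(N, 2))))
w = -143741
Mul(Add(-228514, -480192), Pow(Add(w, Function('U')(362)), -1)) = Mul(Add(-228514, -480192), Pow(Add(-143741, Add(9, Mul(Rational(-1, 2), Pow(362, 2)))), -1)) = Mul(-708706, Pow(Add(-143741, Add(9, Mul(Rational(-1, 2), 131044))), -1)) = Mul(-708706, Pow(Add(-143741, Add(9, -65522)), -1)) = Mul(-708706, Pow(Add(-143741, -65513), -1)) = Mul(-708706, Pow(-209254, -1)) = Mul(-708706, Rational(-1, 209254)) = Rational(354353, 104627)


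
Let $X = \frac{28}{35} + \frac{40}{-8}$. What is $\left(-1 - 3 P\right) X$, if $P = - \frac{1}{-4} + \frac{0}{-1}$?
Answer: $\frac{147}{20} \approx 7.35$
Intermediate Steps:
$P = \frac{1}{4}$ ($P = \left(-1\right) \left(- \frac{1}{4}\right) + 0 \left(-1\right) = \frac{1}{4} + 0 = \frac{1}{4} \approx 0.25$)
$X = - \frac{21}{5}$ ($X = 28 \cdot \frac{1}{35} + 40 \left(- \frac{1}{8}\right) = \frac{4}{5} - 5 = - \frac{21}{5} \approx -4.2$)
$\left(-1 - 3 P\right) X = \left(-1 - \frac{3}{4}\right) \left(- \frac{21}{5}\right) = \left(- \frac{7}{4}\right) \left(- \frac{21}{5}\right) = \frac{147}{20}$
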